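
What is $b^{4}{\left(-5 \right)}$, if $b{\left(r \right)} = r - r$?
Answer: $0$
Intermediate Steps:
$b{\left(r \right)} = 0$
$b^{4}{\left(-5 \right)} = 0^{4} = 0$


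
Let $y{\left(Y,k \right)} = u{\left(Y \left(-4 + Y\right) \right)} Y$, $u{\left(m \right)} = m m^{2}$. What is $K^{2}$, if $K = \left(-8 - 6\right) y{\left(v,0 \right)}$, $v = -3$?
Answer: $151291437444$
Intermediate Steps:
$u{\left(m \right)} = m^{3}$
$y{\left(Y,k \right)} = Y^{4} \left(-4 + Y\right)^{3}$ ($y{\left(Y,k \right)} = \left(Y \left(-4 + Y\right)\right)^{3} Y = Y^{3} \left(-4 + Y\right)^{3} Y = Y^{4} \left(-4 + Y\right)^{3}$)
$K = 388962$ ($K = \left(-8 - 6\right) \left(-3\right)^{4} \left(-4 - 3\right)^{3} = - 14 \cdot 81 \left(-7\right)^{3} = - 14 \cdot 81 \left(-343\right) = \left(-14\right) \left(-27783\right) = 388962$)
$K^{2} = 388962^{2} = 151291437444$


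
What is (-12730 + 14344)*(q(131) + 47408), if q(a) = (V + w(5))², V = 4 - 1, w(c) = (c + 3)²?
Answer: 83761758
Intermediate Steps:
w(c) = (3 + c)²
V = 3
q(a) = 4489 (q(a) = (3 + (3 + 5)²)² = (3 + 8²)² = (3 + 64)² = 67² = 4489)
(-12730 + 14344)*(q(131) + 47408) = (-12730 + 14344)*(4489 + 47408) = 1614*51897 = 83761758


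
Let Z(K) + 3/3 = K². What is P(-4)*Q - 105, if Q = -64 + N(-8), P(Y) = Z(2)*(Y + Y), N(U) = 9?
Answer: 1215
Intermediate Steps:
Z(K) = -1 + K²
P(Y) = 6*Y (P(Y) = (-1 + 2²)*(Y + Y) = (-1 + 4)*(2*Y) = 3*(2*Y) = 6*Y)
Q = -55 (Q = -64 + 9 = -55)
P(-4)*Q - 105 = (6*(-4))*(-55) - 105 = -24*(-55) - 105 = 1320 - 105 = 1215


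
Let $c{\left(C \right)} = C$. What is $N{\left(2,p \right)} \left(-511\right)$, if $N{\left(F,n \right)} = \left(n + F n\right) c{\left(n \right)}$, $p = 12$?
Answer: $-220752$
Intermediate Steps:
$N{\left(F,n \right)} = n \left(n + F n\right)$ ($N{\left(F,n \right)} = \left(n + F n\right) n = n \left(n + F n\right)$)
$N{\left(2,p \right)} \left(-511\right) = 12^{2} \left(1 + 2\right) \left(-511\right) = 144 \cdot 3 \left(-511\right) = 432 \left(-511\right) = -220752$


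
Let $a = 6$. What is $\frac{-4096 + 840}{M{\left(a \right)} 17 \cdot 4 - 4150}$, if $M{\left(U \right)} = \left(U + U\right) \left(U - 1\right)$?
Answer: $\frac{1628}{35} \approx 46.514$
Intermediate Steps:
$M{\left(U \right)} = 2 U \left(-1 + U\right)$
$\frac{-4096 + 840}{M{\left(a \right)} 17 \cdot 4 - 4150} = \frac{-4096 + 840}{2 \cdot 6 \left(-1 + 6\right) 17 \cdot 4 - 4150} = - \frac{3256}{2 \cdot 6 \cdot 5 \cdot 17 \cdot 4 - 4150} = - \frac{3256}{60 \cdot 17 \cdot 4 - 4150} = - \frac{3256}{1020 \cdot 4 - 4150} = - \frac{3256}{4080 - 4150} = - \frac{3256}{-70} = \left(-3256\right) \left(- \frac{1}{70}\right) = \frac{1628}{35}$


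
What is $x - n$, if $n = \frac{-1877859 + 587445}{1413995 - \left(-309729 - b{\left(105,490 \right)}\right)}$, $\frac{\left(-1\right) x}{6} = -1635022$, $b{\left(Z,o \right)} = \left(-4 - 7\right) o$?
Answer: $\frac{2809514108417}{286389} \approx 9.8101 \cdot 10^{6}$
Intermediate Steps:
$b{\left(Z,o \right)} = - 11 o$
$x = 9810132$ ($x = \left(-6\right) \left(-1635022\right) = 9810132$)
$n = - \frac{215069}{286389}$ ($n = \frac{-1877859 + 587445}{1413995 + \left(\left(760307 - 5390\right) - 450578\right)} = - \frac{1290414}{1413995 + \left(\left(760307 - 5390\right) - 450578\right)} = - \frac{1290414}{1413995 + \left(754917 - 450578\right)} = - \frac{1290414}{1413995 + 304339} = - \frac{1290414}{1718334} = \left(-1290414\right) \frac{1}{1718334} = - \frac{215069}{286389} \approx -0.75097$)
$x - n = 9810132 - - \frac{215069}{286389} = 9810132 + \frac{215069}{286389} = \frac{2809514108417}{286389}$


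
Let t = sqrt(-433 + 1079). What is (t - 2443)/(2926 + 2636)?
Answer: -2443/5562 + sqrt(646)/5562 ≈ -0.43466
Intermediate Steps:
t = sqrt(646) ≈ 25.417
(t - 2443)/(2926 + 2636) = (sqrt(646) - 2443)/(2926 + 2636) = (-2443 + sqrt(646))/5562 = (-2443 + sqrt(646))*(1/5562) = -2443/5562 + sqrt(646)/5562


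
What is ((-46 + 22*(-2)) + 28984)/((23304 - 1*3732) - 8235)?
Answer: 28894/11337 ≈ 2.5486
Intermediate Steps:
((-46 + 22*(-2)) + 28984)/((23304 - 1*3732) - 8235) = ((-46 - 44) + 28984)/((23304 - 3732) - 8235) = (-90 + 28984)/(19572 - 8235) = 28894/11337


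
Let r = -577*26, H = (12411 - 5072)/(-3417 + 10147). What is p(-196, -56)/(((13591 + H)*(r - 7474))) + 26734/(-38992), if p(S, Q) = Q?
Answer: -6870592413042917/10020880189806456 ≈ -0.68563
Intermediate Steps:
H = 7339/6730 ≈ 1.0905
r = -15002
p(-196, -56)/(((13591 + H)*(r - 7474))) + 26734/(-38992) = -56*1/((-15002 - 7474)*(13591 + 7339/6730)) + 26734/(-38992) = -56/((91474769/6730)*(-22476)) + 26734*(-1/38992) = -56/(-1027993454022/3365) - 13367/19496 = -56*(-3365/1027993454022) - 13367/19496 = 94220/513996727011 - 13367/19496 = -6870592413042917/10020880189806456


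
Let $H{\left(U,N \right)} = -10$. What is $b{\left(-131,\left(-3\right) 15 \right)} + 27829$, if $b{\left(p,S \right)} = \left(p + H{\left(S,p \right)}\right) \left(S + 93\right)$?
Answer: $21061$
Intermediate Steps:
$b{\left(p,S \right)} = \left(-10 + p\right) \left(93 + S\right)$ ($b{\left(p,S \right)} = \left(p - 10\right) \left(S + 93\right) = \left(-10 + p\right) \left(93 + S\right)$)
$b{\left(-131,\left(-3\right) 15 \right)} + 27829 = \left(-930 - 10 \left(\left(-3\right) 15\right) + 93 \left(-131\right) + \left(-3\right) 15 \left(-131\right)\right) + 27829 = \left(-930 - -450 - 12183 - -5895\right) + 27829 = \left(-930 + 450 - 12183 + 5895\right) + 27829 = -6768 + 27829 = 21061$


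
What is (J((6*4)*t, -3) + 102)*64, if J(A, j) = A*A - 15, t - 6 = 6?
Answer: 5313984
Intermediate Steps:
t = 12 (t = 6 + 6 = 12)
J(A, j) = -15 + A**2 (J(A, j) = A**2 - 15 = -15 + A**2)
(J((6*4)*t, -3) + 102)*64 = ((-15 + ((6*4)*12)**2) + 102)*64 = ((-15 + (24*12)**2) + 102)*64 = ((-15 + 288**2) + 102)*64 = ((-15 + 82944) + 102)*64 = (82929 + 102)*64 = 83031*64 = 5313984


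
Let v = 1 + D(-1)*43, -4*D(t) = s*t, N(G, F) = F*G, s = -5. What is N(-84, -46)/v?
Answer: -15456/211 ≈ -73.251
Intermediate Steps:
D(t) = 5*t/4 (D(t) = -(-5)*t/4 = 5*t/4)
v = -211/4 (v = 1 + ((5/4)*(-1))*43 = 1 - 5/4*43 = 1 - 215/4 = -211/4 ≈ -52.750)
N(-84, -46)/v = (-46*(-84))/(-211/4) = 3864*(-4/211) = -15456/211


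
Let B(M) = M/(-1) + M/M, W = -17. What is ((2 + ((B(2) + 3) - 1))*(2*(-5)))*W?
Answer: 510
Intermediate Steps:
B(M) = 1 - M (B(M) = M*(-1) + 1 = -M + 1 = 1 - M)
((2 + ((B(2) + 3) - 1))*(2*(-5)))*W = ((2 + (((1 - 1*2) + 3) - 1))*(2*(-5)))*(-17) = ((2 + (((1 - 2) + 3) - 1))*(-10))*(-17) = ((2 + ((-1 + 3) - 1))*(-10))*(-17) = ((2 + (2 - 1))*(-10))*(-17) = ((2 + 1)*(-10))*(-17) = (3*(-10))*(-17) = -30*(-17) = 510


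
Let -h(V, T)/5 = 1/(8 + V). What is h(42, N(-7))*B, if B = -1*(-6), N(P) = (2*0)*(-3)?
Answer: -⅗ ≈ -0.60000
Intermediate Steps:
N(P) = 0 (N(P) = 0*(-3) = 0)
h(V, T) = -5/(8 + V)
B = 6
h(42, N(-7))*B = -5/(8 + 42)*6 = -5/50*6 = -5*1/50*6 = -⅒*6 = -⅗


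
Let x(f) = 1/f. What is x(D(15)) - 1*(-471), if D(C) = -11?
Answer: 5180/11 ≈ 470.91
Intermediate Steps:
x(D(15)) - 1*(-471) = 1/(-11) - 1*(-471) = -1/11 + 471 = 5180/11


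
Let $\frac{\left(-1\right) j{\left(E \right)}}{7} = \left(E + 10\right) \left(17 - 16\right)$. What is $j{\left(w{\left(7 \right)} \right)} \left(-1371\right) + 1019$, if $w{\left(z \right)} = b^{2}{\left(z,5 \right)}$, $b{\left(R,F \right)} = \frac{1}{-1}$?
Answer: $106586$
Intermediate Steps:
$b{\left(R,F \right)} = -1$
$w{\left(z \right)} = 1$ ($w{\left(z \right)} = \left(-1\right)^{2} = 1$)
$j{\left(E \right)} = -70 - 7 E$ ($j{\left(E \right)} = - 7 \left(E + 10\right) \left(17 - 16\right) = - 7 \left(10 + E\right) 1 = - 7 \left(10 + E\right) = -70 - 7 E$)
$j{\left(w{\left(7 \right)} \right)} \left(-1371\right) + 1019 = \left(-70 - 7\right) \left(-1371\right) + 1019 = \left(-77\right) \left(-1371\right) + 1019 = 105567 + 1019 = 106586$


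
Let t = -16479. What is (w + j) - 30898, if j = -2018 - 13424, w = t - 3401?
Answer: -66220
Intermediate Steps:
w = -19880 (w = -16479 - 3401 = -19880)
j = -15442
(w + j) - 30898 = (-19880 - 15442) - 30898 = -35322 - 30898 = -66220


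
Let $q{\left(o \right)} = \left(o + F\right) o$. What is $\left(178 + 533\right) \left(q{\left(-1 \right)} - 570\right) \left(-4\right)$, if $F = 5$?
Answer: $1632456$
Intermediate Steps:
$q{\left(o \right)} = o \left(5 + o\right)$ ($q{\left(o \right)} = \left(o + 5\right) o = \left(5 + o\right) o = o \left(5 + o\right)$)
$\left(178 + 533\right) \left(q{\left(-1 \right)} - 570\right) \left(-4\right) = \left(178 + 533\right) \left(- (5 - 1) - 570\right) \left(-4\right) = 711 \left(\left(-1\right) 4 - 570\right) \left(-4\right) = 711 \left(-4 - 570\right) \left(-4\right) = 711 \left(-574\right) \left(-4\right) = \left(-408114\right) \left(-4\right) = 1632456$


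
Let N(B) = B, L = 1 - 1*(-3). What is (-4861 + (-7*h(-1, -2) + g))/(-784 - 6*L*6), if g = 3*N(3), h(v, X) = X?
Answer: 2419/464 ≈ 5.2134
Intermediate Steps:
L = 4 (L = 1 + 3 = 4)
g = 9 (g = 3*3 = 9)
(-4861 + (-7*h(-1, -2) + g))/(-784 - 6*L*6) = (-4861 + (-7*(-2) + 9))/(-784 - 6*4*6) = (-4861 + (14 + 9))/(-784 - 24*6) = (-4861 + 23)/(-784 - 144) = -4838/(-928) = -4838*(-1/928) = 2419/464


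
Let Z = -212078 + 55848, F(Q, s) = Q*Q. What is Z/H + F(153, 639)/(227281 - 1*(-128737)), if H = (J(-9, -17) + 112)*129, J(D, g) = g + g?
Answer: -2130198107/137778966 ≈ -15.461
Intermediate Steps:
F(Q, s) = Q**2
J(D, g) = 2*g
Z = -156230
H = 10062 (H = (2*(-17) + 112)*129 = (-34 + 112)*129 = 78*129 = 10062)
Z/H + F(153, 639)/(227281 - 1*(-128737)) = -156230/10062 + 153**2/(227281 - 1*(-128737)) = -156230*1/10062 + 23409/(227281 + 128737) = -78115/5031 + 23409/356018 = -2130198107/137778966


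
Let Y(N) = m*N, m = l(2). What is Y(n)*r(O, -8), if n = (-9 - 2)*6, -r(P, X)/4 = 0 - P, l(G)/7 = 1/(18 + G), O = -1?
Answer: 462/5 ≈ 92.400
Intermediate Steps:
l(G) = 7/(18 + G)
m = 7/20 (m = 7/(18 + 2) = 7/20 ≈ 0.35000)
r(P, X) = 4*P (r(P, X) = -4*(0 - P) = -(-4)*P = 4*P)
n = -66 (n = -11*6 = -66)
Y(N) = 7*N/20
Y(n)*r(O, -8) = ((7/20)*(-66))*(4*(-1)) = -231/10*(-4) = 462/5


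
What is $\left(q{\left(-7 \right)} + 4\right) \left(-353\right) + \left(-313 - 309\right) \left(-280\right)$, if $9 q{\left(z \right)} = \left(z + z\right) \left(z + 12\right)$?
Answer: $\frac{1579442}{9} \approx 1.7549 \cdot 10^{5}$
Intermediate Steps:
$q{\left(z \right)} = \frac{2 z \left(12 + z\right)}{9}$ ($q{\left(z \right)} = \frac{\left(z + z\right) \left(z + 12\right)}{9} = \frac{2 z \left(12 + z\right)}{9}$)
$\left(q{\left(-7 \right)} + 4\right) \left(-353\right) + \left(-313 - 309\right) \left(-280\right) = \left(\frac{2}{9} \left(-7\right) \left(12 - 7\right) + 4\right) \left(-353\right) + \left(-313 - 309\right) \left(-280\right) = \left(\frac{2}{9} \left(-7\right) 5 + 4\right) \left(-353\right) - -174160 = \left(- \frac{70}{9} + 4\right) \left(-353\right) + 174160 = \left(- \frac{34}{9}\right) \left(-353\right) + 174160 = \frac{12002}{9} + 174160 = \frac{1579442}{9}$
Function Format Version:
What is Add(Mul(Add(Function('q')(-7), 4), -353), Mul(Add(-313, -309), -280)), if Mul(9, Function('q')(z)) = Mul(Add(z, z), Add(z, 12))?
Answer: Rational(1579442, 9) ≈ 1.7549e+5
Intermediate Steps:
Function('q')(z) = Mul(Rational(2, 9), z, Add(12, z)) (Function('q')(z) = Mul(Rational(1, 9), Mul(Add(z, z), Add(z, 12))) = Mul(Rational(1, 9), Mul(Mul(2, z), Add(12, z))) = Mul(Rational(1, 9), Mul(2, z, Add(12, z))) = Mul(Rational(2, 9), z, Add(12, z)))
Add(Mul(Add(Function('q')(-7), 4), -353), Mul(Add(-313, -309), -280)) = Add(Mul(Add(Mul(Rational(2, 9), -7, Add(12, -7)), 4), -353), Mul(Add(-313, -309), -280)) = Add(Mul(Add(Mul(Rational(2, 9), -7, 5), 4), -353), Mul(-622, -280)) = Add(Mul(Add(Rational(-70, 9), 4), -353), 174160) = Add(Mul(Rational(-34, 9), -353), 174160) = Add(Rational(12002, 9), 174160) = Rational(1579442, 9)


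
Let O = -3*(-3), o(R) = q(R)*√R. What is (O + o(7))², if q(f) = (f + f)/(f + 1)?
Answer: 1639/16 + 63*√7/2 ≈ 185.78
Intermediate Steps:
q(f) = 2*f/(1 + f) (q(f) = (2*f)/(1 + f) = 2*f/(1 + f))
o(R) = 2*R^(3/2)/(1 + R) (o(R) = (2*R/(1 + R))*√R = 2*R^(3/2)/(1 + R))
O = 9
(O + o(7))² = (9 + 2*7^(3/2)/(1 + 7))² = (9 + 2*(7*√7)/8)² = (9 + 2*(7*√7)*(⅛))² = (9 + 7*√7/4)²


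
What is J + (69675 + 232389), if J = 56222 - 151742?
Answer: 206544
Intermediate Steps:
J = -95520
J + (69675 + 232389) = -95520 + (69675 + 232389) = -95520 + 302064 = 206544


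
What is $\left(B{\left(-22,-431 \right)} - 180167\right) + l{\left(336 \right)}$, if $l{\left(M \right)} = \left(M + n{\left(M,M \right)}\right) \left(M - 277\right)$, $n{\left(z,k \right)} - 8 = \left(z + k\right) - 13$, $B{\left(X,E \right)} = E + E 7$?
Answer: $-124438$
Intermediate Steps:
$B{\left(X,E \right)} = 8 E$ ($B{\left(X,E \right)} = E + 7 E = 8 E$)
$n{\left(z,k \right)} = -5 + k + z$ ($n{\left(z,k \right)} = 8 - \left(13 - k - z\right) = 8 + \left(-13 + k + z\right) = -5 + k + z$)
$l{\left(M \right)} = \left(-277 + M\right) \left(-5 + 3 M\right)$ ($l{\left(M \right)} = \left(M + \left(-5 + M + M\right)\right) \left(M - 277\right) = \left(M + \left(-5 + 2 M\right)\right) \left(-277 + M\right) = \left(-5 + 3 M\right) \left(-277 + M\right) = \left(-277 + M\right) \left(-5 + 3 M\right)$)
$\left(B{\left(-22,-431 \right)} - 180167\right) + l{\left(336 \right)} = \left(8 \left(-431\right) - 180167\right) + \left(1385 - 280896 + 3 \cdot 336^{2}\right) = \left(-3448 - 180167\right) + \left(1385 - 280896 + 3 \cdot 112896\right) = -183615 + \left(1385 - 280896 + 338688\right) = -183615 + 59177 = -124438$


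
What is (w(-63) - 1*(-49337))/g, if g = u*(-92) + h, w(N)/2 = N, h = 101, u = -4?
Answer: 49211/469 ≈ 104.93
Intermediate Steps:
w(N) = 2*N
g = 469 (g = -4*(-92) + 101 = 368 + 101 = 469)
(w(-63) - 1*(-49337))/g = (2*(-63) - 1*(-49337))/469 = (-126 + 49337)*(1/469) = 49211*(1/469) = 49211/469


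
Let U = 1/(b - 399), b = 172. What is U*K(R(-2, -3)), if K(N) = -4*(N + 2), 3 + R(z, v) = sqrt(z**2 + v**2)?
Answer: -4/227 + 4*sqrt(13)/227 ≈ 0.045913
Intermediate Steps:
R(z, v) = -3 + sqrt(v**2 + z**2) (R(z, v) = -3 + sqrt(z**2 + v**2) = -3 + sqrt(v**2 + z**2))
K(N) = -8 - 4*N (K(N) = -4*(2 + N) = -8 - 4*N)
U = -1/227 (U = 1/(172 - 399) = 1/(-227) = -1/227 ≈ -0.0044053)
U*K(R(-2, -3)) = -(-8 - 4*(-3 + sqrt((-3)**2 + (-2)**2)))/227 = -(-8 - 4*(-3 + sqrt(9 + 4)))/227 = -(-8 - 4*(-3 + sqrt(13)))/227 = -(-8 + (12 - 4*sqrt(13)))/227 = -(4 - 4*sqrt(13))/227 = -4/227 + 4*sqrt(13)/227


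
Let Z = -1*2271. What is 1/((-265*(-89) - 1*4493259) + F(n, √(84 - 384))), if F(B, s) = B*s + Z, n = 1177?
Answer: -894389/3999741536345 - 2354*I*√3/3999741536345 ≈ -2.2361e-7 - 1.0194e-9*I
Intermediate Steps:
Z = -2271
F(B, s) = -2271 + B*s (F(B, s) = B*s - 2271 = -2271 + B*s)
1/((-265*(-89) - 1*4493259) + F(n, √(84 - 384))) = 1/((-265*(-89) - 1*4493259) + (-2271 + 1177*√(84 - 384))) = 1/((23585 - 4493259) + (-2271 + 1177*√(-300))) = 1/(-4469674 + (-2271 + 1177*(10*I*√3))) = 1/(-4469674 + (-2271 + 11770*I*√3)) = 1/(-4471945 + 11770*I*√3)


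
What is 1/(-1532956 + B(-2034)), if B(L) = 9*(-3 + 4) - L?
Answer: -1/1530913 ≈ -6.5320e-7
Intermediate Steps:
B(L) = 9 - L (B(L) = 9*1 - L = 9 - L)
1/(-1532956 + B(-2034)) = 1/(-1532956 + (9 - 1*(-2034))) = 1/(-1532956 + (9 + 2034)) = 1/(-1532956 + 2043) = 1/(-1530913) = -1/1530913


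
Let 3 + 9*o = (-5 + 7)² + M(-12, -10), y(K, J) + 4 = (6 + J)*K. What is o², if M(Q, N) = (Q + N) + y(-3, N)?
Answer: 169/81 ≈ 2.0864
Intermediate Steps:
y(K, J) = -4 + K*(6 + J) (y(K, J) = -4 + (6 + J)*K = -4 + K*(6 + J))
M(Q, N) = -22 + Q - 2*N (M(Q, N) = (Q + N) + (-4 + 6*(-3) + N*(-3)) = (N + Q) + (-4 - 18 - 3*N) = (N + Q) + (-22 - 3*N) = -22 + Q - 2*N)
o = -13/9 (o = -⅓ + ((-5 + 7)² + (-22 - 12 - 2*(-10)))/9 = -⅓ + (2² + (-22 - 12 + 20))/9 = -⅓ + (4 - 14)/9 = -⅓ + (⅑)*(-10) = -⅓ - 10/9 = -13/9 ≈ -1.4444)
o² = (-13/9)² = 169/81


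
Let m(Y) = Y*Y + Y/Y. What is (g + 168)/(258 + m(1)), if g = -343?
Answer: -35/52 ≈ -0.67308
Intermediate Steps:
m(Y) = 1 + Y² (m(Y) = Y² + 1 = 1 + Y²)
(g + 168)/(258 + m(1)) = (-343 + 168)/(258 + (1 + 1²)) = -175/(258 + (1 + 1)) = -175/(258 + 2) = -175/260 = -175*1/260 = -35/52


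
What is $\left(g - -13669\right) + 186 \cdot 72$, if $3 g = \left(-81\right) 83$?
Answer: $24820$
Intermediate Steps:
$g = -2241$ ($g = \frac{\left(-81\right) 83}{3} = \frac{1}{3} \left(-6723\right) = -2241$)
$\left(g - -13669\right) + 186 \cdot 72 = \left(-2241 - -13669\right) + 186 \cdot 72 = \left(-2241 + 13669\right) + 13392 = 11428 + 13392 = 24820$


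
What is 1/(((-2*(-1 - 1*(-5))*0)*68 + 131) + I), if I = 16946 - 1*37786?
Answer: -1/20709 ≈ -4.8288e-5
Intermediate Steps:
I = -20840 (I = 16946 - 37786 = -20840)
1/(((-2*(-1 - 1*(-5))*0)*68 + 131) + I) = 1/(((-2*(-1 - 1*(-5))*0)*68 + 131) - 20840) = 1/(((-2*(-1 + 5)*0)*68 + 131) - 20840) = 1/(((-2*4*0)*68 + 131) - 20840) = 1/((-8*0*68 + 131) - 20840) = 1/((0*68 + 131) - 20840) = 1/((0 + 131) - 20840) = 1/(131 - 20840) = 1/(-20709) = -1/20709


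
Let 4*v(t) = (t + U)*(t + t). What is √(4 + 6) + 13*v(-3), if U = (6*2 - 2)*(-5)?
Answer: 2067/2 + √10 ≈ 1036.7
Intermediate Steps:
U = -50 (U = (12 - 2)*(-5) = 10*(-5) = -50)
v(t) = t*(-50 + t)/2 (v(t) = ((t - 50)*(t + t))/4 = ((-50 + t)*(2*t))/4 = (2*t*(-50 + t))/4 = t*(-50 + t)/2)
√(4 + 6) + 13*v(-3) = √(4 + 6) + 13*((½)*(-3)*(-50 - 3)) = √10 + 13*((½)*(-3)*(-53)) = √10 + 13*(159/2) = √10 + 2067/2 = 2067/2 + √10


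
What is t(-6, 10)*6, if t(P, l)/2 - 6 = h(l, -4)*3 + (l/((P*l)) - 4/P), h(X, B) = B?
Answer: -66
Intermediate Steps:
t(P, l) = -12 - 6/P (t(P, l) = 12 + 2*(-4*3 + (l/((P*l)) - 4/P)) = 12 + 2*(-12 + (l*(1/(P*l)) - 4/P)) = 12 + 2*(-12 + (1/P - 4/P)) = 12 + 2*(-12 - 3/P) = 12 + (-24 - 6/P) = -12 - 6/P)
t(-6, 10)*6 = (-12 - 6/(-6))*6 = (-12 - 6*(-⅙))*6 = (-12 + 1)*6 = -11*6 = -66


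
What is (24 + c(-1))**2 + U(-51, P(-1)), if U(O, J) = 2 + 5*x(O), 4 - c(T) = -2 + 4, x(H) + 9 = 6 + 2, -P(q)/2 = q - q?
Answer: 673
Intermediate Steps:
P(q) = 0 (P(q) = -2*(q - q) = -2*0 = 0)
x(H) = -1 (x(H) = -9 + (6 + 2) = -9 + 8 = -1)
c(T) = 2 (c(T) = 4 - (-2 + 4) = 4 - 1*2 = 4 - 2 = 2)
U(O, J) = -3 (U(O, J) = 2 + 5*(-1) = 2 - 5 = -3)
(24 + c(-1))**2 + U(-51, P(-1)) = (24 + 2)**2 - 3 = 26**2 - 3 = 676 - 3 = 673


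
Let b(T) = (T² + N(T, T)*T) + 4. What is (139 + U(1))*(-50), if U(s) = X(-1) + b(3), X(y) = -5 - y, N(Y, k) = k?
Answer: -7850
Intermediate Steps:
b(T) = 4 + 2*T² (b(T) = (T² + T*T) + 4 = (T² + T²) + 4 = 2*T² + 4 = 4 + 2*T²)
U(s) = 18 (U(s) = (-5 - 1*(-1)) + (4 + 2*3²) = (-5 + 1) + (4 + 2*9) = -4 + (4 + 18) = -4 + 22 = 18)
(139 + U(1))*(-50) = (139 + 18)*(-50) = 157*(-50) = -7850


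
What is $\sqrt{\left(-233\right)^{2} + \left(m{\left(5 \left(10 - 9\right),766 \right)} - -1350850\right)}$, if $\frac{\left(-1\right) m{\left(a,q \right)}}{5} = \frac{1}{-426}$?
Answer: $\frac{\sqrt{254999007294}}{426} \approx 1185.4$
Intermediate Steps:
$m{\left(a,q \right)} = \frac{5}{426}$ ($m{\left(a,q \right)} = - \frac{5}{-426} = \left(-5\right) \left(- \frac{1}{426}\right) = \frac{5}{426}$)
$\sqrt{\left(-233\right)^{2} + \left(m{\left(5 \left(10 - 9\right),766 \right)} - -1350850\right)} = \sqrt{\left(-233\right)^{2} + \left(\frac{5}{426} - -1350850\right)} = \sqrt{54289 + \left(\frac{5}{426} + 1350850\right)} = \sqrt{54289 + \frac{575462105}{426}} = \sqrt{\frac{598589219}{426}} = \frac{\sqrt{254999007294}}{426}$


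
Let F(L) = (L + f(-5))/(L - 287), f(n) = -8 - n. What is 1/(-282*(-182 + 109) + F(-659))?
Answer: 473/9737509 ≈ 4.8575e-5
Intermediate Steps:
F(L) = (-3 + L)/(-287 + L) (F(L) = (L + (-8 - 1*(-5)))/(L - 287) = (L + (-8 + 5))/(-287 + L) = (L - 3)/(-287 + L) = (-3 + L)/(-287 + L))
1/(-282*(-182 + 109) + F(-659)) = 1/(-282*(-182 + 109) + (-3 - 659)/(-287 - 659)) = 1/(-282*(-73) - 662/(-946)) = 1/(20586 - 1/946*(-662)) = 1/(20586 + 331/473) = 1/(9737509/473) = 473/9737509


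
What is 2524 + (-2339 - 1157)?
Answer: -972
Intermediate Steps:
2524 + (-2339 - 1157) = 2524 - 3496 = -972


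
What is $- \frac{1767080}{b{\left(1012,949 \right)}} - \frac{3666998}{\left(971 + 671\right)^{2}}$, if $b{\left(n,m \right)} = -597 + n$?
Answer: $- \frac{476585928529}{111890806} \approx -4259.4$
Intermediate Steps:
$- \frac{1767080}{b{\left(1012,949 \right)}} - \frac{3666998}{\left(971 + 671\right)^{2}} = - \frac{1767080}{-597 + 1012} - \frac{3666998}{\left(971 + 671\right)^{2}} = - \frac{1767080}{415} - \frac{3666998}{1642^{2}} = \left(-1767080\right) \frac{1}{415} - \frac{3666998}{2696164} = - \frac{353416}{83} - \frac{1833499}{1348082} = - \frac{476585928529}{111890806}$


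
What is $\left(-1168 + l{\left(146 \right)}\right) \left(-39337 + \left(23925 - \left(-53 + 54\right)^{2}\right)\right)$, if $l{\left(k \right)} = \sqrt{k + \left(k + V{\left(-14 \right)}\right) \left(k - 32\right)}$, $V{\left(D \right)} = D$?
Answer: $18002384 - 15413 \sqrt{15194} \approx 1.6103 \cdot 10^{7}$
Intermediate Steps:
$l{\left(k \right)} = \sqrt{k + \left(-32 + k\right) \left(-14 + k\right)}$ ($l{\left(k \right)} = \sqrt{k + \left(k - 14\right) \left(k - 32\right)} = \sqrt{k + \left(-14 + k\right) \left(k + \left(-68 + 36\right)\right)} = \sqrt{k + \left(-14 + k\right) \left(k - 32\right)} = \sqrt{k + \left(-14 + k\right) \left(-32 + k\right)} = \sqrt{k + \left(-32 + k\right) \left(-14 + k\right)}$)
$\left(-1168 + l{\left(146 \right)}\right) \left(-39337 + \left(23925 - \left(-53 + 54\right)^{2}\right)\right) = \left(-1168 + \sqrt{448 + 146^{2} - 6570}\right) \left(-39337 + \left(23925 - \left(-53 + 54\right)^{2}\right)\right) = \left(-1168 + \sqrt{448 + 21316 - 6570}\right) \left(-39337 + \left(23925 - 1^{2}\right)\right) = \left(-1168 + \sqrt{15194}\right) \left(-39337 + \left(23925 - 1\right)\right) = \left(-1168 + \sqrt{15194}\right) \left(-39337 + 23924\right) = \left(-1168 + \sqrt{15194}\right) \left(-15413\right) = 18002384 - 15413 \sqrt{15194}$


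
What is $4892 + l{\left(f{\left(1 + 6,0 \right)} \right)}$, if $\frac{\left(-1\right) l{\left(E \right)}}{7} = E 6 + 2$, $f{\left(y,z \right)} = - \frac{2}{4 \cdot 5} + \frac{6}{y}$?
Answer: $\frac{24231}{5} \approx 4846.2$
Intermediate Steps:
$f{\left(y,z \right)} = - \frac{1}{10} + \frac{6}{y}$ ($f{\left(y,z \right)} = - \frac{2}{20} + \frac{6}{y} = \left(-2\right) \frac{1}{20} + \frac{6}{y} = - \frac{1}{10} + \frac{6}{y}$)
$l{\left(E \right)} = -14 - 42 E$ ($l{\left(E \right)} = - 7 \left(E 6 + 2\right) = - 7 \left(6 E + 2\right) = - 7 \left(2 + 6 E\right) = -14 - 42 E$)
$4892 + l{\left(f{\left(1 + 6,0 \right)} \right)} = 4892 - \left(14 + 42 \frac{60 - \left(1 + 6\right)}{10 \left(1 + 6\right)}\right) = 4892 - \left(14 + 42 \frac{60 - 7}{10 \cdot 7}\right) = 4892 - \left(14 + 42 \cdot \frac{1}{10} \cdot \frac{1}{7} \left(60 - 7\right)\right) = 4892 - \left(14 + 42 \cdot \frac{1}{10} \cdot \frac{1}{7} \cdot 53\right) = 4892 - \frac{229}{5} = \frac{24231}{5}$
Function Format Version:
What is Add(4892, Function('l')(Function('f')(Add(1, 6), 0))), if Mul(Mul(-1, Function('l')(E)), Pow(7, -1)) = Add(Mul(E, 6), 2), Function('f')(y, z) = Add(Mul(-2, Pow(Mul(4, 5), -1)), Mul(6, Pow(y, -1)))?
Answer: Rational(24231, 5) ≈ 4846.2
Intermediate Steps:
Function('f')(y, z) = Add(Rational(-1, 10), Mul(6, Pow(y, -1))) (Function('f')(y, z) = Add(Mul(-2, Pow(20, -1)), Mul(6, Pow(y, -1))) = Add(Mul(-2, Rational(1, 20)), Mul(6, Pow(y, -1))) = Add(Rational(-1, 10), Mul(6, Pow(y, -1))))
Function('l')(E) = Add(-14, Mul(-42, E)) (Function('l')(E) = Mul(-7, Add(Mul(E, 6), 2)) = Mul(-7, Add(Mul(6, E), 2)) = Mul(-7, Add(2, Mul(6, E))) = Add(-14, Mul(-42, E)))
Add(4892, Function('l')(Function('f')(Add(1, 6), 0))) = Add(4892, Add(-14, Mul(-42, Mul(Rational(1, 10), Pow(Add(1, 6), -1), Add(60, Mul(-1, Add(1, 6))))))) = Add(4892, Add(-14, Mul(-42, Mul(Rational(1, 10), Pow(7, -1), Add(60, Mul(-1, 7)))))) = Add(4892, Add(-14, Mul(-42, Mul(Rational(1, 10), Rational(1, 7), Add(60, -7))))) = Add(4892, Add(-14, Mul(-42, Mul(Rational(1, 10), Rational(1, 7), 53)))) = Add(4892, Add(-14, Mul(-42, Rational(53, 70)))) = Add(4892, Add(-14, Rational(-159, 5))) = Add(4892, Rational(-229, 5)) = Rational(24231, 5)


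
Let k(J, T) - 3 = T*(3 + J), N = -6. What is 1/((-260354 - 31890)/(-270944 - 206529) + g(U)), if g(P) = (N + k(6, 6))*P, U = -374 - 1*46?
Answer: -477473/10227179416 ≈ -4.6687e-5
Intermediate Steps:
U = -420 (U = -374 - 46 = -420)
k(J, T) = 3 + T*(3 + J)
g(P) = 51*P (g(P) = (-6 + (3 + 3*6 + 6*6))*P = (-6 + (3 + 18 + 36))*P = (-6 + 57)*P = 51*P)
1/((-260354 - 31890)/(-270944 - 206529) + g(U)) = 1/((-260354 - 31890)/(-270944 - 206529) + 51*(-420)) = 1/(-292244/(-477473) - 21420) = 1/(-292244*(-1/477473) - 21420) = 1/(292244/477473 - 21420) = 1/(-10227179416/477473) = -477473/10227179416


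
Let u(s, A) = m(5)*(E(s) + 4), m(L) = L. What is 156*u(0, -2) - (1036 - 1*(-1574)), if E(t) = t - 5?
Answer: -3390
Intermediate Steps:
E(t) = -5 + t
u(s, A) = -5 + 5*s (u(s, A) = 5*((-5 + s) + 4) = 5*(-1 + s) = -5 + 5*s)
156*u(0, -2) - (1036 - 1*(-1574)) = 156*(-5 + 5*0) - (1036 - 1*(-1574)) = 156*(-5 + 0) - (1036 + 1574) = 156*(-5) - 1*2610 = -780 - 2610 = -3390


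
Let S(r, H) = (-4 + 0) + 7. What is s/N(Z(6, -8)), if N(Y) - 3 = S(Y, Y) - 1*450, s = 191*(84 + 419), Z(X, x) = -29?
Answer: -96073/444 ≈ -216.38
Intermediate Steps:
s = 96073 (s = 191*503 = 96073)
S(r, H) = 3 (S(r, H) = -4 + 7 = 3)
N(Y) = -444 (N(Y) = 3 + (3 - 1*450) = 3 + (3 - 450) = 3 - 447 = -444)
s/N(Z(6, -8)) = 96073/(-444) = 96073*(-1/444) = -96073/444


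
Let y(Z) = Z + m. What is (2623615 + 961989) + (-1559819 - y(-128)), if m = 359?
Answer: 2025554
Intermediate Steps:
y(Z) = 359 + Z (y(Z) = Z + 359 = 359 + Z)
(2623615 + 961989) + (-1559819 - y(-128)) = (2623615 + 961989) + (-1559819 - (359 - 128)) = 3585604 + (-1559819 - 1*231) = 3585604 + (-1559819 - 231) = 3585604 - 1560050 = 2025554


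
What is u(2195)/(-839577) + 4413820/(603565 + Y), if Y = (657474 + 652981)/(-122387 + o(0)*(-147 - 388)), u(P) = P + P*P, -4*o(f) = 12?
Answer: 6413346795734332/4080258995938025 ≈ 1.5718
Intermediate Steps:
o(f) = -3 (o(f) = -1/4*12 = -3)
u(P) = P + P**2
Y = -1310455/120782 (Y = (657474 + 652981)/(-122387 - 3*(-147 - 388)) = 1310455/(-122387 - 3*(-535)) = 1310455/(-122387 + 1605) = 1310455/(-120782) = 1310455*(-1/120782) = -1310455/120782 ≈ -10.850)
u(2195)/(-839577) + 4413820/(603565 + Y) = (2195*(1 + 2195))/(-839577) + 4413820/(603565 - 1310455/120782) = (2195*2196)*(-1/839577) + 4413820/(72898477375/120782) = 4820220*(-1/839577) + 4413820*(120782/72898477375) = -1606740/279859 + 106622001448/14579695475 = 6413346795734332/4080258995938025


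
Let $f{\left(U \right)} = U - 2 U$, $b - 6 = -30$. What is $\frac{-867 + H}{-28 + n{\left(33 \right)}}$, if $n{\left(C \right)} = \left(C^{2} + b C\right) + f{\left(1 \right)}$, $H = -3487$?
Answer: $- \frac{2177}{134} \approx -16.246$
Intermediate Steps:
$b = -24$ ($b = 6 - 30 = -24$)
$f{\left(U \right)} = - U$
$n{\left(C \right)} = -1 + C^{2} - 24 C$ ($n{\left(C \right)} = \left(C^{2} - 24 C\right) - 1 = -1 + C^{2} - 24 C$)
$\frac{-867 + H}{-28 + n{\left(33 \right)}} = \frac{-867 - 3487}{-28 - \left(793 - 1089\right)} = - \frac{4354}{-28 - -296} = - \frac{4354}{-28 + 296} = - \frac{4354}{268} = \left(-4354\right) \frac{1}{268} = - \frac{2177}{134}$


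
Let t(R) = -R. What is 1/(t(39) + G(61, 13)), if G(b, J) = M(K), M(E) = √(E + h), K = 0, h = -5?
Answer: -39/1526 - I*√5/1526 ≈ -0.025557 - 0.0014653*I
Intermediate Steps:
M(E) = √(-5 + E) (M(E) = √(E - 5) = √(-5 + E))
G(b, J) = I*√5 (G(b, J) = √(-5 + 0) = √(-5) = I*√5)
1/(t(39) + G(61, 13)) = 1/(-1*39 + I*√5) = 1/(-39 + I*√5)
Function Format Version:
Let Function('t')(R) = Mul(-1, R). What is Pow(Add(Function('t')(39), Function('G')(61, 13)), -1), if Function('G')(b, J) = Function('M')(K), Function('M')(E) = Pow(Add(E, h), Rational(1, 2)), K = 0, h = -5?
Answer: Add(Rational(-39, 1526), Mul(Rational(-1, 1526), I, Pow(5, Rational(1, 2)))) ≈ Add(-0.025557, Mul(-0.0014653, I))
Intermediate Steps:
Function('M')(E) = Pow(Add(-5, E), Rational(1, 2)) (Function('M')(E) = Pow(Add(E, -5), Rational(1, 2)) = Pow(Add(-5, E), Rational(1, 2)))
Function('G')(b, J) = Mul(I, Pow(5, Rational(1, 2))) (Function('G')(b, J) = Pow(Add(-5, 0), Rational(1, 2)) = Pow(-5, Rational(1, 2)) = Mul(I, Pow(5, Rational(1, 2))))
Pow(Add(Function('t')(39), Function('G')(61, 13)), -1) = Pow(Add(Mul(-1, 39), Mul(I, Pow(5, Rational(1, 2)))), -1) = Pow(Add(-39, Mul(I, Pow(5, Rational(1, 2)))), -1)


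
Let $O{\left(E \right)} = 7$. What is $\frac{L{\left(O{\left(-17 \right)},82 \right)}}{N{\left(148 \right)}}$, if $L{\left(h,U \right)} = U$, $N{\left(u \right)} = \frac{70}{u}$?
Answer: $\frac{6068}{35} \approx 173.37$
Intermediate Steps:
$\frac{L{\left(O{\left(-17 \right)},82 \right)}}{N{\left(148 \right)}} = \frac{82}{70 \cdot \frac{1}{148}} = \frac{82}{\frac{35}{74}} = 82 \cdot \frac{74}{35} = \frac{6068}{35}$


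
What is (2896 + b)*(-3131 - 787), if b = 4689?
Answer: -29718030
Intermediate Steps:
(2896 + b)*(-3131 - 787) = (2896 + 4689)*(-3131 - 787) = 7585*(-3918) = -29718030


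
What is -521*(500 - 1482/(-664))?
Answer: -86872061/332 ≈ -2.6166e+5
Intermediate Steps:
-521*(500 - 1482/(-664)) = -521*(500 - 1482*(-1/664)) = -521*(500 + 741/332) = -521*166741/332 = -86872061/332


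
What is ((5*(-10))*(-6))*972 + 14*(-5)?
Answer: 291530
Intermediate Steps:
((5*(-10))*(-6))*972 + 14*(-5) = -50*(-6)*972 - 70 = 300*972 - 70 = 291600 - 70 = 291530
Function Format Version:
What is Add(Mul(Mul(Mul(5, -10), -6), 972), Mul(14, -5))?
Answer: 291530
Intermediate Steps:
Add(Mul(Mul(Mul(5, -10), -6), 972), Mul(14, -5)) = Add(Mul(Mul(-50, -6), 972), -70) = Add(Mul(300, 972), -70) = Add(291600, -70) = 291530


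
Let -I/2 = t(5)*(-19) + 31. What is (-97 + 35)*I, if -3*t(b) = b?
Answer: 23312/3 ≈ 7770.7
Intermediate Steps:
t(b) = -b/3
I = -376/3 (I = -2*(-⅓*5*(-19) + 31) = -2*(-5/3*(-19) + 31) = -2*(95/3 + 31) = -2*188/3 = -376/3 ≈ -125.33)
(-97 + 35)*I = (-97 + 35)*(-376/3) = -62*(-376/3) = 23312/3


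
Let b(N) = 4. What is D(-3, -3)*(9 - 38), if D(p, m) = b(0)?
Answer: -116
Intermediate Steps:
D(p, m) = 4
D(-3, -3)*(9 - 38) = 4*(9 - 38) = 4*(-29) = -116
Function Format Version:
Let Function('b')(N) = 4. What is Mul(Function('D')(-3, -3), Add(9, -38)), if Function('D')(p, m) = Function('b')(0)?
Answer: -116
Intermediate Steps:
Function('D')(p, m) = 4
Mul(Function('D')(-3, -3), Add(9, -38)) = Mul(4, Add(9, -38)) = Mul(4, -29) = -116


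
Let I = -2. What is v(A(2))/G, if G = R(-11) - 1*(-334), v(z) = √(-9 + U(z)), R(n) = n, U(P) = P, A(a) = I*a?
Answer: I*√13/323 ≈ 0.011163*I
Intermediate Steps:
A(a) = -2*a
v(z) = √(-9 + z)
G = 323 (G = -11 - 1*(-334) = -11 + 334 = 323)
v(A(2))/G = √(-9 - 2*2)/323 = √(-9 - 4)*(1/323) = √(-13)*(1/323) = (I*√13)*(1/323) = I*√13/323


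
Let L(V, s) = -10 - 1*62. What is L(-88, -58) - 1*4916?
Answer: -4988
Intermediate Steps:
L(V, s) = -72 (L(V, s) = -10 - 62 = -72)
L(-88, -58) - 1*4916 = -72 - 1*4916 = -72 - 4916 = -4988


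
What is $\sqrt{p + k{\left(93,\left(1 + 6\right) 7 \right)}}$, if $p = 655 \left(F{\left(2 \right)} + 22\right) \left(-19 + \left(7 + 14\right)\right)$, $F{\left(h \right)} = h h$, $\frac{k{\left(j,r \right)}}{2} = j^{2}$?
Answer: $\sqrt{51358} \approx 226.62$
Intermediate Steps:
$k{\left(j,r \right)} = 2 j^{2}$
$F{\left(h \right)} = h^{2}$
$p = 34060$ ($p = 655 \left(2^{2} + 22\right) \left(-19 + \left(7 + 14\right)\right) = 655 \left(4 + 22\right) \left(-19 + 21\right) = 655 \cdot 26 \cdot 2 = 655 \cdot 52 = 34060$)
$\sqrt{p + k{\left(93,\left(1 + 6\right) 7 \right)}} = \sqrt{34060 + 2 \cdot 93^{2}} = \sqrt{34060 + 2 \cdot 8649} = \sqrt{34060 + 17298} = \sqrt{51358}$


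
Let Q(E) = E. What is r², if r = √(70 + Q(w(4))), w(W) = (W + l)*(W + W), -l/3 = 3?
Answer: 30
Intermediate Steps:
l = -9 (l = -3*3 = -9)
w(W) = 2*W*(-9 + W) (w(W) = (W - 9)*(W + W) = (-9 + W)*(2*W) = 2*W*(-9 + W))
r = √30 (r = √(70 + 2*4*(-9 + 4)) = √(70 + 2*4*(-5)) = √(70 - 40) = √30 ≈ 5.4772)
r² = (√30)² = 30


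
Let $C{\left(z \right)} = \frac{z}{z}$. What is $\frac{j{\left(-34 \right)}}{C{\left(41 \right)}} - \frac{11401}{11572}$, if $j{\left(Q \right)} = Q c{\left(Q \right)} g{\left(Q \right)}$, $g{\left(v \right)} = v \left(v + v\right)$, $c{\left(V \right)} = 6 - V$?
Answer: $- \frac{36386082441}{11572} \approx -3.1443 \cdot 10^{6}$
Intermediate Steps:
$C{\left(z \right)} = 1$
$g{\left(v \right)} = 2 v^{2}$ ($g{\left(v \right)} = v 2 v = 2 v^{2}$)
$j{\left(Q \right)} = 2 Q^{3} \left(6 - Q\right)$ ($j{\left(Q \right)} = Q \left(6 - Q\right) 2 Q^{2} = 2 Q^{3} \left(6 - Q\right)$)
$\frac{j{\left(-34 \right)}}{C{\left(41 \right)}} - \frac{11401}{11572} = \frac{2 \left(-34\right)^{3} \left(6 - -34\right)}{1} - \frac{11401}{11572} = 2 \left(-39304\right) \left(6 + 34\right) 1 - \frac{11401}{11572} = 2 \left(-39304\right) 40 \cdot 1 - \frac{11401}{11572} = \left(-3144320\right) 1 - \frac{11401}{11572} = -3144320 - \frac{11401}{11572} = - \frac{36386082441}{11572}$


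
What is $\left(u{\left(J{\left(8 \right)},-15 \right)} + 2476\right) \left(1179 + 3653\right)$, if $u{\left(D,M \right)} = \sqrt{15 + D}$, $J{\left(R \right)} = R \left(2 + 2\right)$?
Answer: $11964032 + 4832 \sqrt{47} \approx 1.1997 \cdot 10^{7}$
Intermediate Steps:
$J{\left(R \right)} = 4 R$ ($J{\left(R \right)} = R 4 = 4 R$)
$\left(u{\left(J{\left(8 \right)},-15 \right)} + 2476\right) \left(1179 + 3653\right) = \left(\sqrt{15 + 4 \cdot 8} + 2476\right) \left(1179 + 3653\right) = \left(\sqrt{15 + 32} + 2476\right) 4832 = \left(\sqrt{47} + 2476\right) 4832 = \left(2476 + \sqrt{47}\right) 4832 = 11964032 + 4832 \sqrt{47}$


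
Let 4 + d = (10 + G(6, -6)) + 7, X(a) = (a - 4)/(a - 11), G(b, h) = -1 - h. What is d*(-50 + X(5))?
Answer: -903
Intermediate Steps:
X(a) = (-4 + a)/(-11 + a)
d = 18 (d = -4 + ((10 + (-1 - 1*(-6))) + 7) = -4 + ((10 + (-1 + 6)) + 7) = -4 + ((10 + 5) + 7) = -4 + (15 + 7) = -4 + 22 = 18)
d*(-50 + X(5)) = 18*(-50 + (-4 + 5)/(-11 + 5)) = 18*(-50 + 1/(-6)) = 18*(-50 - ⅙*1) = 18*(-50 - ⅙) = 18*(-301/6) = -903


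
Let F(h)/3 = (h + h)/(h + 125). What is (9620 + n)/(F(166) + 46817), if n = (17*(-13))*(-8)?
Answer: 1104636/4541581 ≈ 0.24323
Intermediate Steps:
F(h) = 6*h/(125 + h) (F(h) = 3*((h + h)/(h + 125)) = 3*((2*h)/(125 + h)) = 3*(2*h/(125 + h)) = 6*h/(125 + h))
n = 1768 (n = -221*(-8) = 1768)
(9620 + n)/(F(166) + 46817) = (9620 + 1768)/(6*166/(125 + 166) + 46817) = 11388/(6*166/291 + 46817) = 11388/(6*166*(1/291) + 46817) = 11388/(332/97 + 46817) = 11388/(4541581/97) = 11388*(97/4541581) = 1104636/4541581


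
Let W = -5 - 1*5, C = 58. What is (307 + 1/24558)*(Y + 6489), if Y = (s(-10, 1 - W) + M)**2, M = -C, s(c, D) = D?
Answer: 32788446143/12279 ≈ 2.6703e+6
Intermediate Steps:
W = -10 (W = -5 - 5 = -10)
M = -58 (M = -1*58 = -58)
Y = 2209 (Y = ((1 - 1*(-10)) - 58)**2 = ((1 + 10) - 58)**2 = (11 - 58)**2 = (-47)**2 = 2209)
(307 + 1/24558)*(Y + 6489) = (307 + 1/24558)*(2209 + 6489) = (307 + 1/24558)*8698 = (7539307/24558)*8698 = 32788446143/12279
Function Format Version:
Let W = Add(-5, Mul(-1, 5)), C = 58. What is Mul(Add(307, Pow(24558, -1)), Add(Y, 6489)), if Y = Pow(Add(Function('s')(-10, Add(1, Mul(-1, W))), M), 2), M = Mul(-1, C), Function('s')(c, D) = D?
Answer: Rational(32788446143, 12279) ≈ 2.6703e+6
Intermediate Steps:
W = -10 (W = Add(-5, -5) = -10)
M = -58 (M = Mul(-1, 58) = -58)
Y = 2209 (Y = Pow(Add(Add(1, Mul(-1, -10)), -58), 2) = Pow(Add(Add(1, 10), -58), 2) = Pow(Add(11, -58), 2) = Pow(-47, 2) = 2209)
Mul(Add(307, Pow(24558, -1)), Add(Y, 6489)) = Mul(Add(307, Pow(24558, -1)), Add(2209, 6489)) = Mul(Add(307, Rational(1, 24558)), 8698) = Mul(Rational(7539307, 24558), 8698) = Rational(32788446143, 12279)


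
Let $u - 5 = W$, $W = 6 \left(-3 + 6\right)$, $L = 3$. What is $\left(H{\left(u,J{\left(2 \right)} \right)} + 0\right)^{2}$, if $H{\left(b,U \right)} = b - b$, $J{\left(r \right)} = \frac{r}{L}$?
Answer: $0$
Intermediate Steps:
$W = 18$ ($W = 6 \cdot 3 = 18$)
$J{\left(r \right)} = \frac{r}{3}$
$u = 23$ ($u = 5 + 18 = 23$)
$H{\left(b,U \right)} = 0$
$\left(H{\left(u,J{\left(2 \right)} \right)} + 0\right)^{2} = \left(0 + 0\right)^{2} = 0^{2} = 0$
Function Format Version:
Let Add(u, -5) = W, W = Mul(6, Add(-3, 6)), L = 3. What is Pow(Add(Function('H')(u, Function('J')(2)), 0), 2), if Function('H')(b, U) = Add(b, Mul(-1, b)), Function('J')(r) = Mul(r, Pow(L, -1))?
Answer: 0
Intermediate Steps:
W = 18 (W = Mul(6, 3) = 18)
Function('J')(r) = Mul(Rational(1, 3), r) (Function('J')(r) = Mul(r, Pow(3, -1)) = Mul(r, Rational(1, 3)) = Mul(Rational(1, 3), r))
u = 23 (u = Add(5, 18) = 23)
Function('H')(b, U) = 0
Pow(Add(Function('H')(u, Function('J')(2)), 0), 2) = Pow(Add(0, 0), 2) = Pow(0, 2) = 0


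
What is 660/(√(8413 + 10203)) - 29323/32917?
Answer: -29323/32917 + 165*√4654/2327 ≈ 3.9465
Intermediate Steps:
660/(√(8413 + 10203)) - 29323/32917 = 660/(√18616) - 29323*1/32917 = 660/((2*√4654)) - 29323/32917 = 660*(√4654/9308) - 29323/32917 = 165*√4654/2327 - 29323/32917 = -29323/32917 + 165*√4654/2327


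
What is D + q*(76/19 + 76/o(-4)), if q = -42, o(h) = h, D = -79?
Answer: 551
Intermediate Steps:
D + q*(76/19 + 76/o(-4)) = -79 - 42*(76/19 + 76/(-4)) = -79 - 42*(76*(1/19) + 76*(-1/4)) = -79 - 42*(4 - 19) = -79 - 42*(-15) = -79 + 630 = 551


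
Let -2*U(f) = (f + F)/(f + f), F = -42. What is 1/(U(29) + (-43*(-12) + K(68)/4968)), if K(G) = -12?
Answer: 24012/12392825 ≈ 0.0019376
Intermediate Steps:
U(f) = -(-42 + f)/(4*f) (U(f) = -(f - 42)/(2*(f + f)) = -(-42 + f)/(2*(2*f)) = -(-42 + f)*1/(2*f)/2 = -(-42 + f)/(4*f))
1/(U(29) + (-43*(-12) + K(68)/4968)) = 1/((¼)*(42 - 1*29)/29 + (-43*(-12) - 12/4968)) = 1/((¼)*(1/29)*(42 - 29) + (516 - 12*1/4968)) = 1/((¼)*(1/29)*13 + (516 - 1/414)) = 1/(13/116 + 213623/414) = 1/(12392825/24012) = 24012/12392825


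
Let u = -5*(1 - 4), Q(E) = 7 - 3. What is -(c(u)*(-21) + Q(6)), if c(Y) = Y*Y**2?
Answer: 70871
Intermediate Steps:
Q(E) = 4
u = 15 (u = -5*(-3) = 15)
c(Y) = Y**3
-(c(u)*(-21) + Q(6)) = -(15**3*(-21) + 4) = -(3375*(-21) + 4) = -(-70875 + 4) = -1*(-70871) = 70871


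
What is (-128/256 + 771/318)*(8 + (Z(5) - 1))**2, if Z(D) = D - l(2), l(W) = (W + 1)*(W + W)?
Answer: 0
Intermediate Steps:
l(W) = 2*W*(1 + W) (l(W) = (1 + W)*(2*W) = 2*W*(1 + W))
Z(D) = -12 + D (Z(D) = D - 2*2*(1 + 2) = D - 2*2*3 = D - 1*12 = D - 12 = -12 + D)
(-128/256 + 771/318)*(8 + (Z(5) - 1))**2 = (-128/256 + 771/318)*(8 + ((-12 + 5) - 1))**2 = (-128*1/256 + 771*(1/318))*(8 + (-7 - 1))**2 = (-1/2 + 257/106)*(8 - 8)**2 = (102/53)*0**2 = (102/53)*0 = 0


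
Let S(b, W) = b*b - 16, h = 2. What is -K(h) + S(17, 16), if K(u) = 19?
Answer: 254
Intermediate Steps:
S(b, W) = -16 + b² (S(b, W) = b² - 16 = -16 + b²)
-K(h) + S(17, 16) = -1*19 + (-16 + 17²) = -19 + (-16 + 289) = -19 + 273 = 254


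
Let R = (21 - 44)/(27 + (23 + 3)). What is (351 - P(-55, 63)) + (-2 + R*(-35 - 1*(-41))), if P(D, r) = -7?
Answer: 18730/53 ≈ 353.40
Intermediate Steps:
R = -23/53 (R = -23/(27 + 26) = -23/53 ≈ -0.43396)
(351 - P(-55, 63)) + (-2 + R*(-35 - 1*(-41))) = (351 - 1*(-7)) + (-2 - 23*(-35 - 1*(-41))/53) = (351 + 7) + (-2 - 23*(-35 + 41)/53) = 358 + (-2 - 23/53*6) = 358 + (-2 - 138/53) = 358 - 244/53 = 18730/53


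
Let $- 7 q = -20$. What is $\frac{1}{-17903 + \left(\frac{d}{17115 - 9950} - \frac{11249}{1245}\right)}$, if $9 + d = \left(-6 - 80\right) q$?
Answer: $- \frac{12488595}{223696598971} \approx -5.5828 \cdot 10^{-5}$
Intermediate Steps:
$q = \frac{20}{7}$ ($q = \left(- \frac{1}{7}\right) \left(-20\right) = \frac{20}{7} \approx 2.8571$)
$d = - \frac{1783}{7}$ ($d = -9 + \left(-6 - 80\right) \frac{20}{7} = -9 - \frac{1720}{7} = - \frac{1783}{7} \approx -254.71$)
$\frac{1}{-17903 + \left(\frac{d}{17115 - 9950} - \frac{11249}{1245}\right)} = \frac{1}{-17903 - \left(\frac{11249}{1245} + \frac{1783}{7 \left(17115 - 9950\right)}\right)} = \frac{1}{-17903 - \left(\frac{11249}{1245} + \frac{1783}{7 \cdot 7165}\right)} = \frac{1}{-17903 - \frac{113282686}{12488595}} = \frac{1}{- \frac{223696598971}{12488595}} = - \frac{12488595}{223696598971}$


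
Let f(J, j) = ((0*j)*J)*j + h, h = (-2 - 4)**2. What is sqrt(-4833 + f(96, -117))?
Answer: 3*I*sqrt(533) ≈ 69.26*I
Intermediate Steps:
h = 36 (h = (-6)**2 = 36)
f(J, j) = 36 (f(J, j) = ((0*j)*J)*j + 36 = (0*J)*j + 36 = 0*j + 36 = 0 + 36 = 36)
sqrt(-4833 + f(96, -117)) = sqrt(-4833 + 36) = sqrt(-4797) = 3*I*sqrt(533)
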